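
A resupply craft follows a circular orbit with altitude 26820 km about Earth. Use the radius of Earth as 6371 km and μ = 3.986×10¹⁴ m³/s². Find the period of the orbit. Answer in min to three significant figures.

T ≈ 1000 min

r = 6371 + 26820 = 33191 km = 3.3191×10⁷ m.
Kepler's third law: T = 2π√(r³/μ) = 2π√((3.319×10⁷)³ / 3.986×10¹⁴).
r³/μ = 9.173×10⁷ s², so T = 2π × 9.578×10³ = 6.018×10⁴ s.
Converting: 6.018×10⁴ s ÷ 60.00 = 1003 min.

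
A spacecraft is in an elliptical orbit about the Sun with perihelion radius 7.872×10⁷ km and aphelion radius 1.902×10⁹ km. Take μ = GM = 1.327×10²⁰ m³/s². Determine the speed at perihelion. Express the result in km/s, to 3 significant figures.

Semi-major axis a = (r_p + r_a)/2 = 9.9036×10⁸ km = 9.904×10¹¹ m.
Vis-viva: v² = μ(2/r − 1/a) = 1.327×10²⁰ × (2.541×10⁻¹¹ − 1.010×10⁻¹²) = 3.237×10⁹ m²/s².
v = 56900 m/s = 56.90 km/s.

v ≈ 56.9 km/s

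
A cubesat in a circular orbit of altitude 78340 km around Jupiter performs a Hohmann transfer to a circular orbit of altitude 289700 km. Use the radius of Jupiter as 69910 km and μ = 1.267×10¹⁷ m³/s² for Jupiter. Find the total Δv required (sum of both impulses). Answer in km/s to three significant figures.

r₁ = 69910 + 78340 = 148250 km = 1.4825×10⁸ m.
r₂ = 69910 + 289700 = 359610 km = 3.5961×10⁸ m.
Transfer ellipse a_t = (r₁ + r₂)/2 = 2.539×10⁸ m.
At r₁: circular v_c1 = √(μ/r₁) = 29230 m/s; transfer-perijove v_p = √[μ(2/r₁ − 1/a_t)] = 34790 m/s.
Δv₁ = v_p − v_c1 = 5555 m/s.
At r₂: circular v_c2 = √(μ/r₂) = 18770 m/s; transfer-apojove v_a = √[μ(2/r₂ − 1/a_t)] = 14340 m/s.
Δv₂ = v_c2 − v_a = 4428 m/s.
Total Δv = Δv₁ + Δv₂ = 9984 m/s = 9.984 km/s.

Δv_total ≈ 9.98 km/s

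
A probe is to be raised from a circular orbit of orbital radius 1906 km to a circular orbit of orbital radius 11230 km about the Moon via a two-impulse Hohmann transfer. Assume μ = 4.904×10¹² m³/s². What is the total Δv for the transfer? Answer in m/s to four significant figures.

r₁ = 1906 km = 1.906×10⁶ m.
r₂ = 11230 km = 1.123×10⁷ m.
Transfer ellipse a_t = (r₁ + r₂)/2 = 6.568×10⁶ m.
At r₁: circular v_c1 = √(μ/r₁) = 1604 m/s; transfer-perilune v_p = √[μ(2/r₁ − 1/a_t)] = 2097 m/s.
Δv₁ = v_p − v_c1 = 493.4 m/s.
At r₂: circular v_c2 = √(μ/r₂) = 660.8 m/s; transfer-apolune v_a = √[μ(2/r₂ − 1/a_t)] = 356.0 m/s.
Δv₂ = v_c2 − v_a = 304.8 m/s.
Total Δv = Δv₁ + Δv₂ = 798.2 m/s.

Δv_total ≈ 798.2 m/s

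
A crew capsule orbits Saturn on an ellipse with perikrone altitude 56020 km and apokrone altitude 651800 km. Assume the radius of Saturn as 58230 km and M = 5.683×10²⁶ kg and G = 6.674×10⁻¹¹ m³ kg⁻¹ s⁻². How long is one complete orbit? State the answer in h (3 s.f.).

T ≈ 75.0 h

μ = GM = 6.674×10⁻¹¹ × 5.683×10²⁶ = 3.793×10¹⁶ m³/s².
r_p = 58230 + 56020 = 114250 km = 1.1425×10⁸ m.
r_a = 58230 + 651800 = 710030 km = 7.1003×10⁸ m.
Semi-major axis a = (r_p + r_a)/2 = (1.1425×10⁵ + 7.1003×10⁵)/2 = 4.1214×10⁵ km = 4.121×10⁸ m.
By Kepler's third law T = 2π√(a³/μ) = 2π × 4.296×10⁴ = 2.699×10⁵ s.
= 74.98 h.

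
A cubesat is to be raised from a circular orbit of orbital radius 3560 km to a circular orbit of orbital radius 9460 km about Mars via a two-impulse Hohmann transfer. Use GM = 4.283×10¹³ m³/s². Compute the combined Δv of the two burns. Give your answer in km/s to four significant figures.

r₁ = 3560 km = 3.560×10⁶ m.
r₂ = 9460 km = 9.460×10⁶ m.
Transfer ellipse a_t = (r₁ + r₂)/2 = 6.510×10⁶ m.
At r₁: circular v_c1 = √(μ/r₁) = 3469 m/s; transfer-periapsis v_p = √[μ(2/r₁ − 1/a_t)] = 4181 m/s.
Δv₁ = v_p − v_c1 = 712.7 m/s.
At r₂: circular v_c2 = √(μ/r₂) = 2128 m/s; transfer-apoapsis v_a = √[μ(2/r₂ − 1/a_t)] = 1573 m/s.
Δv₂ = v_c2 − v_a = 554.3 m/s.
Total Δv = Δv₁ + Δv₂ = 1267 m/s = 1.267 km/s.

Δv_total ≈ 1.267 km/s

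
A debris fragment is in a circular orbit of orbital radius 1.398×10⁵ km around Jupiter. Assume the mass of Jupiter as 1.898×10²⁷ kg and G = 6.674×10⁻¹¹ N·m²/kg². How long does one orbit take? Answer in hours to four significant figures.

T ≈ 8.106 hours

μ = GM = 6.674×10⁻¹¹ × 1.898×10²⁷ = 1.267×10¹⁷ m³/s².
r = 1.398×10⁵ km = 1.398×10⁸ m.
Kepler's third law: T = 2π√(r³/μ) = 2π√((1.398×10⁸)³ / 1.267×10¹⁷).
r³/μ = 2.157×10⁷ s², so T = 2π × 4.644×10³ = 2.918×10⁴ s.
Converting: 2.918×10⁴ s ÷ 3600 = 8.106 hours.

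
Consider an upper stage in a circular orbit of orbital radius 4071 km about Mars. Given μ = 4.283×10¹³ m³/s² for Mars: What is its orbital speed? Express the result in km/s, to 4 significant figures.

v ≈ 3.244 km/s

r = 4071 km = 4.071×10⁶ m.
For a circular orbit v = √(μ/r) = √(4.283×10¹³ / 4.071×10⁶) = √(1.052×10⁷) = 3244 m/s.
That is 3.244 km/s.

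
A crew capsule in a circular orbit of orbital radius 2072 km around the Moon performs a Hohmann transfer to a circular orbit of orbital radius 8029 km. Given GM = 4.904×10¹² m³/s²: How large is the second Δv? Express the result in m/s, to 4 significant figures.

r₁ = 2072 km = 2.072×10⁶ m.
r₂ = 8029 km = 8.029×10⁶ m.
Transfer ellipse a_t = (r₁ + r₂)/2 = 5.050×10⁶ m.
At r₁: circular v_c1 = √(μ/r₁) = 1538 m/s; transfer-perilune v_p = √[μ(2/r₁ − 1/a_t)] = 1940 m/s.
At r₂: circular v_c2 = √(μ/r₂) = 781.5 m/s; transfer-apolune v_a = √[μ(2/r₂ − 1/a_t)] = 500.6 m/s.
Δv₂ = v_c2 − v_a = 280.9 m/s.

Δv ≈ 280.9 m/s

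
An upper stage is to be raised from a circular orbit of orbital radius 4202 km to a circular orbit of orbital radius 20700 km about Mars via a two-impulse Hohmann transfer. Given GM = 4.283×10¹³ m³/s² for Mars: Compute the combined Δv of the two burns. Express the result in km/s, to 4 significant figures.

Δv_total ≈ 1.527 km/s

r₁ = 4202 km = 4.202×10⁶ m.
r₂ = 20700 km = 2.070×10⁷ m.
Transfer ellipse a_t = (r₁ + r₂)/2 = 1.245×10⁷ m.
At r₁: circular v_c1 = √(μ/r₁) = 3193 m/s; transfer-periapsis v_p = √[μ(2/r₁ − 1/a_t)] = 4117 m/s.
Δv₁ = v_p − v_c1 = 923.9 m/s.
At r₂: circular v_c2 = √(μ/r₂) = 1438 m/s; transfer-apoapsis v_a = √[μ(2/r₂ − 1/a_t)] = 835.6 m/s.
Δv₂ = v_c2 − v_a = 602.8 m/s.
Total Δv = Δv₁ + Δv₂ = 1527 m/s = 1.527 km/s.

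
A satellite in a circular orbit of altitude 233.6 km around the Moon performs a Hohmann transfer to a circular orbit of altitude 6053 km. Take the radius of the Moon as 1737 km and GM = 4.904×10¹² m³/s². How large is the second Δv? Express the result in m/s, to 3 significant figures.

r₁ = 1737 + 233.6 = 1970.6 km = 1.9706×10⁶ m.
r₂ = 1737 + 6053 = 7790.0 km = 7.7900×10⁶ m.
Transfer ellipse a_t = (r₁ + r₂)/2 = 4.880×10⁶ m.
At r₁: circular v_c1 = √(μ/r₁) = 1578 m/s; transfer-perilune v_p = √[μ(2/r₁ − 1/a_t)] = 1993 m/s.
At r₂: circular v_c2 = √(μ/r₂) = 793.4 m/s; transfer-apolune v_a = √[μ(2/r₂ − 1/a_t)] = 504.2 m/s.
Δv₂ = v_c2 − v_a = 289.2 m/s.

Δv ≈ 289 m/s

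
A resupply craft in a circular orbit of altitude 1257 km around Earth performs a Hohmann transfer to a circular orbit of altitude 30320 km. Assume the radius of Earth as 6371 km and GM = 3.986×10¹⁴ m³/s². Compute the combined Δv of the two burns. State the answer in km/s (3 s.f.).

Δv_total ≈ 3.44 km/s

r₁ = 6371 + 1257 = 7628.0 km = 7.6280×10⁶ m.
r₂ = 6371 + 30320 = 36691 km = 3.6691×10⁷ m.
Transfer ellipse a_t = (r₁ + r₂)/2 = 2.216×10⁷ m.
At r₁: circular v_c1 = √(μ/r₁) = 7229 m/s; transfer-perigee v_p = √[μ(2/r₁ − 1/a_t)] = 9302 m/s.
Δv₁ = v_p − v_c1 = 2073 m/s.
At r₂: circular v_c2 = √(μ/r₂) = 3296 m/s; transfer-apogee v_a = √[μ(2/r₂ − 1/a_t)] = 1934 m/s.
Δv₂ = v_c2 − v_a = 1362 m/s.
Total Δv = Δv₁ + Δv₂ = 3435 m/s = 3.435 km/s.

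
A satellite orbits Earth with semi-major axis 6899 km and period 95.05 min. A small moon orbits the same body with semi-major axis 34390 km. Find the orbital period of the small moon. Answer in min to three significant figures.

Kepler's third law: T² ∝ a³, so T₂ = T₁ (a₂/a₁)^(3/2).
a₂/a₁ = 4.985, (a₂/a₁)^(3/2) = 11.13.
T₂ = 95.05 × 11.13 = 1058 min.

T₂ ≈ 1060 min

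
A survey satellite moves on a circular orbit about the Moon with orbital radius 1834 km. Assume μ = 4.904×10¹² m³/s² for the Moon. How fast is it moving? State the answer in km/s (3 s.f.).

r = 1834 km = 1.834×10⁶ m.
For a circular orbit v = √(μ/r) = √(4.904×10¹² / 1.834×10⁶) = √(2.674×10⁶) = 1635 m/s.
That is 1.635 km/s.

v ≈ 1.64 km/s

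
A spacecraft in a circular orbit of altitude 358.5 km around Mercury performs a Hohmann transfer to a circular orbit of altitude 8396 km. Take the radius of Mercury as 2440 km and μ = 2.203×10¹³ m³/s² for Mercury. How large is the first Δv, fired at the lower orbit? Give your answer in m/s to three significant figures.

r₁ = 2440 + 358.5 = 2798.5 km = 2.7985×10⁶ m.
r₂ = 2440 + 8396 = 10836 km = 1.0836×10⁷ m.
Transfer ellipse a_t = (r₁ + r₂)/2 = 6.817×10⁶ m.
At r₁: circular v_c1 = √(μ/r₁) = 2806 m/s; transfer-periherm v_p = √[μ(2/r₁ − 1/a_t)] = 3537 m/s.
Δv₁ = v_p − v_c1 = 731.6 m/s.

Δv ≈ 732 m/s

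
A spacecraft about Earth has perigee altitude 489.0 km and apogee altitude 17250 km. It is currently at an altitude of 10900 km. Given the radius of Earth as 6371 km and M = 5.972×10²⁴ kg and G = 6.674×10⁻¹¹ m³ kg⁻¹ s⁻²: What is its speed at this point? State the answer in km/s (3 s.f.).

v ≈ 4.47 km/s

μ = GM = 6.674×10⁻¹¹ × 5.972×10²⁴ = 3.986×10¹⁴ m³/s².
r_p = 6371 + 489.0 = 6860.0 km = 6.8600×10⁶ m.
r_a = 6371 + 17250 = 23621 km = 2.3621×10⁷ m.
r = 6371 + 10900 = 17271 km = 1.727×10⁷ m.
Semi-major axis a = (r_p + r_a)/2 = 15240 km = 1.524×10⁷ m.
Vis-viva: v² = μ(2/r − 1/a) = 3.986×10¹⁴ × (1.158×10⁻⁷ − 6.561×10⁻⁸) = 2.000×10⁷ m²/s².
v = 4472 m/s = 4.472 km/s.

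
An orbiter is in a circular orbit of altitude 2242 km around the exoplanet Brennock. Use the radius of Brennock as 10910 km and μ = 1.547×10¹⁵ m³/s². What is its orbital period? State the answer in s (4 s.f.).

r = 10910 + 2242 = 13152 km = 1.3152×10⁷ m.
Kepler's third law: T = 2π√(r³/μ) = 2π√((1.315×10⁷)³ / 1.547×10¹⁵).
r³/μ = 1.471×10⁶ s², so T = 2π × 1.213×10³ = 7.619×10³ s.

T ≈ 7619 s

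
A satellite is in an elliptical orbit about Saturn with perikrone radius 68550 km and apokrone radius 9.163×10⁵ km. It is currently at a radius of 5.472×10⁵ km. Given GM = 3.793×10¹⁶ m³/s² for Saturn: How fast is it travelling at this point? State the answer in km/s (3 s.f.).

Semi-major axis a = (r_p + r_a)/2 = 4.9242×10⁵ km = 4.924×10⁸ m.
Vis-viva: v² = μ(2/r − 1/a) = 3.793×10¹⁶ × (3.655×10⁻⁹ − 2.031×10⁻⁹) = 6.161×10⁷ m²/s².
v = 7849 m/s = 7.849 km/s.

v ≈ 7.85 km/s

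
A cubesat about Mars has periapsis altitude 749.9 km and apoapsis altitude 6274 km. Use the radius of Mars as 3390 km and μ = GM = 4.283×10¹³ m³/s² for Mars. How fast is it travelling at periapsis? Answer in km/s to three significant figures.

r_p = 3390 + 749.9 = 4139.9 km = 4.1399×10⁶ m.
r_a = 3390 + 6274 = 9664.0 km = 9.6640×10⁶ m.
Semi-major axis a = (r_p + r_a)/2 = 6901.9 km = 6.902×10⁶ m.
Vis-viva: v² = μ(2/r − 1/a) = 4.283×10¹³ × (4.831×10⁻⁷ − 1.449×10⁻⁷) = 1.449×10⁷ m²/s².
v = 3806 m/s = 3.806 km/s.

v ≈ 3.81 km/s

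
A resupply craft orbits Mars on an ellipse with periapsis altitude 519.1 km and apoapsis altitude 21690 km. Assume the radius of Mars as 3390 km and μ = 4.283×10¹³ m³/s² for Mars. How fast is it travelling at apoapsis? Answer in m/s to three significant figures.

v ≈ 679 m/s

r_p = 3390 + 519.1 = 3909.1 km = 3.9091×10⁶ m.
r_a = 3390 + 21690 = 25080 km = 2.5080×10⁷ m.
Semi-major axis a = (r_p + r_a)/2 = 14495 km = 1.449×10⁷ m.
Vis-viva: v² = μ(2/r − 1/a) = 4.283×10¹³ × (7.974×10⁻⁸ − 6.899×10⁻⁸) = 4.606×10⁵ m²/s².
v = 678.7 m/s.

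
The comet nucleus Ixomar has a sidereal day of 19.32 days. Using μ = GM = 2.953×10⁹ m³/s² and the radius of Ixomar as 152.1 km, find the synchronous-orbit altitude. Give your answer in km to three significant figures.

h_sync ≈ 5780 km

T = 19.32 days = 1.669×10⁶ s.
A synchronous orbit has period T, so by Kepler's third law a = (μT²/4π²)^(1/3).
μT²/4π² = 2.953×10⁹ × (1.669×10⁶)² / 39.48 = 2.084×10²⁰ m³.
a = 5.929×10⁶ m = 5929.0 km.
Altitude h = a − R = 5929.0 − 152.1 = 5776.9 km.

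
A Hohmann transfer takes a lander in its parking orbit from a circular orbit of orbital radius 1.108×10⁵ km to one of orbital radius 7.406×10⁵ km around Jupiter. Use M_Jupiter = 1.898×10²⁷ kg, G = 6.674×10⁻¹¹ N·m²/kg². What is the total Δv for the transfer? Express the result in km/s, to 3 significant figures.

Δv_total ≈ 17.2 km/s

μ = GM = 6.674×10⁻¹¹ × 1.898×10²⁷ = 1.267×10¹⁷ m³/s².
r₁ = 1.108×10⁵ km = 1.108×10⁸ m.
r₂ = 7.406×10⁵ km = 7.406×10⁸ m.
Transfer ellipse a_t = (r₁ + r₂)/2 = 4.257×10⁸ m.
At r₁: circular v_c1 = √(μ/r₁) = 33810 m/s; transfer-perijove v_p = √[μ(2/r₁ − 1/a_t)] = 44600 m/s.
Δv₁ = v_p − v_c1 = 10790 m/s.
At r₂: circular v_c2 = √(μ/r₂) = 13080 m/s; transfer-apojove v_a = √[μ(2/r₂ − 1/a_t)] = 6672 m/s.
Δv₂ = v_c2 − v_a = 6406 m/s.
Total Δv = Δv₁ + Δv₂ = 17190 m/s = 17.19 km/s.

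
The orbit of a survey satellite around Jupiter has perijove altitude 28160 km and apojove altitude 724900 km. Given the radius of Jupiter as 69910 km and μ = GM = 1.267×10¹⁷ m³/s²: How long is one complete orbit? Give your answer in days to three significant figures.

T ≈ 1.93 days

r_p = 69910 + 28160 = 98070 km = 9.8070×10⁷ m.
r_a = 69910 + 724900 = 794810 km = 7.9481×10⁸ m.
Semi-major axis a = (r_p + r_a)/2 = (98070 + 7.9481×10⁵)/2 = 4.4644×10⁵ km = 4.464×10⁸ m.
By Kepler's third law T = 2π√(a³/μ) = 2π × 2.650×10⁴ = 1.665×10⁵ s.
= 1.927 days.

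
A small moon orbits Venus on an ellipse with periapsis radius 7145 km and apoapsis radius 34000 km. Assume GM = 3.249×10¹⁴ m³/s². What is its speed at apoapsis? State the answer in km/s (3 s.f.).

Semi-major axis a = (r_p + r_a)/2 = 20572 km = 2.057×10⁷ m.
Vis-viva: v² = μ(2/r − 1/a) = 3.249×10¹⁴ × (5.882×10⁻⁸ − 4.861×10⁻⁸) = 3.319×10⁶ m²/s².
v = 1822 m/s = 1.822 km/s.

v ≈ 1.82 km/s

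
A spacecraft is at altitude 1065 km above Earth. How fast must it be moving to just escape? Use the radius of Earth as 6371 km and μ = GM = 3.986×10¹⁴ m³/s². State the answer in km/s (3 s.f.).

v_esc ≈ 10.4 km/s

r = 6371 + 1065 = 7436.0 km = 7.4360×10⁶ m.
Escape speed v_esc = √(2μ/r) = √(2 × 3.986×10¹⁴ / 7.436×10⁶) = √(1.072×10⁸) = 10350 m/s.
= 10.35 km/s.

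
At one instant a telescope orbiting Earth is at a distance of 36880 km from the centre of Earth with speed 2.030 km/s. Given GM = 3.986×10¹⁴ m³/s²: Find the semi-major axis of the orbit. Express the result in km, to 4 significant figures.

r = 3.688×10⁷ m.
Specific orbital energy ε = v²/2 − μ/r = (2030)²/2 − 3.986×10¹⁴/3.688×10⁷ = -8.748×10⁶ J/kg.
Since ε = −μ/(2a), a = −μ/(2ε) = 2.278×10⁷ m = 22783 km.

a ≈ 22780 km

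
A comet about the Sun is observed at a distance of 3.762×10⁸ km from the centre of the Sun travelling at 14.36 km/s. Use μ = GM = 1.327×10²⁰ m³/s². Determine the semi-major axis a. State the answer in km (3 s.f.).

a ≈ 2.66×10⁸ km

r = 3.762×10¹¹ m.
Vis-viva rearranged: 1/a = 2/r − v²/μ = 5.316×10⁻¹² − 1.554×10⁻¹² = 3.762×10⁻¹² m⁻¹.
a = 2.658×10¹¹ m = 2.6579×10⁸ km.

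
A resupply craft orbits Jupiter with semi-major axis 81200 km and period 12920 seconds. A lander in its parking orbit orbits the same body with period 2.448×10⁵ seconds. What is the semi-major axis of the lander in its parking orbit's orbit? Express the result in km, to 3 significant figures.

Kepler's third law: a³ ∝ T², so a₂ = a₁ (T₂/T₁)^(2/3).
T₂/T₁ = 18.95, (T₂/T₁)^(2/3) = 7.107.
a₂ = 81200 × 7.107 = 5.771×10⁵ km.

a₂ ≈ 5.77×10⁵ km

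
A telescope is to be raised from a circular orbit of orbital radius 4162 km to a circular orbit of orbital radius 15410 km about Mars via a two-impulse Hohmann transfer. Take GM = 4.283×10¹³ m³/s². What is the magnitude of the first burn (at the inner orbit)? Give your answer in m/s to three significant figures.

Δv ≈ 818 m/s

r₁ = 4162 km = 4.162×10⁶ m.
r₂ = 15410 km = 1.541×10⁷ m.
Transfer ellipse a_t = (r₁ + r₂)/2 = 9.786×10⁶ m.
At r₁: circular v_c1 = √(μ/r₁) = 3208 m/s; transfer-periapsis v_p = √[μ(2/r₁ − 1/a_t)] = 4026 m/s.
Δv₁ = v_p − v_c1 = 817.6 m/s.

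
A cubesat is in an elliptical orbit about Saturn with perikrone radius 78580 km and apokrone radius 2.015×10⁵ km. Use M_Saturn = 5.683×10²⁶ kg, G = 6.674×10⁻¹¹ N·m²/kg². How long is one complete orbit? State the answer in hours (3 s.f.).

T ≈ 14.9 hours

μ = GM = 6.674×10⁻¹¹ × 5.683×10²⁶ = 3.793×10¹⁶ m³/s².
Semi-major axis a = (r_p + r_a)/2 = (78580 + 2.0150×10⁵)/2 = 1.4004×10⁵ km = 1.400×10⁸ m.
By Kepler's third law T = 2π√(a³/μ) = 2π × 8.509×10³ = 5.347×10⁴ s.
= 14.85 hours.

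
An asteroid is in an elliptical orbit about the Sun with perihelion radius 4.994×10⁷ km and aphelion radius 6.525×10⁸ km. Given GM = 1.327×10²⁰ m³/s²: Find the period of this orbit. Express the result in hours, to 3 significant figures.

T ≈ 31500 hours

Semi-major axis a = (r_p + r_a)/2 = (4.9940×10⁷ + 6.5250×10⁸)/2 = 3.5122×10⁸ km = 3.512×10¹¹ m.
By Kepler's third law T = 2π√(a³/μ) = 2π × 1.807×10⁷ = 1.135×10⁸ s.
= 31540 hours.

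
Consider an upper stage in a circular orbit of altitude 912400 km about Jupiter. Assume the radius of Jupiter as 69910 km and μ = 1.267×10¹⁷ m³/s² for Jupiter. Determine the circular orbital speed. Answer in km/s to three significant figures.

v ≈ 11.4 km/s

r = 69910 + 912400 = 982310 km = 9.8231×10⁸ m.
For a circular orbit v = √(μ/r) = √(1.267×10¹⁷ / 9.823×10⁸) = √(1.290×10⁸) = 11360 m/s.
That is 11.36 km/s.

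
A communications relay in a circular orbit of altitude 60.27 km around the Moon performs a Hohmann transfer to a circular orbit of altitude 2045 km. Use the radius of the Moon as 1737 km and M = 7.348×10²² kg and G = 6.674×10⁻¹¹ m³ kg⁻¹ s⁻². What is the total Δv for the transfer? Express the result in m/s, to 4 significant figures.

Δv_total ≈ 496.2 m/s

μ = GM = 6.674×10⁻¹¹ × 7.348×10²² = 4.904×10¹² m³/s².
r₁ = 1737 + 60.27 = 1797.3 km = 1.7973×10⁶ m.
r₂ = 1737 + 2045 = 3782.0 km = 3.7820×10⁶ m.
Transfer ellipse a_t = (r₁ + r₂)/2 = 2.790×10⁶ m.
At r₁: circular v_c1 = √(μ/r₁) = 1652 m/s; transfer-perilune v_p = √[μ(2/r₁ − 1/a_t)] = 1923 m/s.
Δv₁ = v_p − v_c1 = 271.5 m/s.
At r₂: circular v_c2 = √(μ/r₂) = 1139 m/s; transfer-apolune v_a = √[μ(2/r₂ − 1/a_t)] = 914.0 m/s.
Δv₂ = v_c2 − v_a = 224.7 m/s.
Total Δv = Δv₁ + Δv₂ = 496.2 m/s.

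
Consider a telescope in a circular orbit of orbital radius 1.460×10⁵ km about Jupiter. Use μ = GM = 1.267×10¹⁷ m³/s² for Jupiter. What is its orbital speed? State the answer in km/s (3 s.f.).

v ≈ 29.5 km/s

r = 1.460×10⁵ km = 1.460×10⁸ m.
For a circular orbit v = √(μ/r) = √(1.267×10¹⁷ / 1.460×10⁸) = √(8.678×10⁸) = 29460 m/s.
That is 29.46 km/s.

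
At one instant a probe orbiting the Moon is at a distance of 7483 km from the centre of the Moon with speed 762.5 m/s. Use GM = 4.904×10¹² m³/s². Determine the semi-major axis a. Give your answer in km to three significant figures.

r = 7.483×10⁶ m.
Vis-viva rearranged: 1/a = 2/r − v²/μ = 2.673×10⁻⁷ − 1.186×10⁻⁷ = 1.487×10⁻⁷ m⁻¹.
a = 6.724×10⁶ m = 6724.3 km.

a ≈ 6720 km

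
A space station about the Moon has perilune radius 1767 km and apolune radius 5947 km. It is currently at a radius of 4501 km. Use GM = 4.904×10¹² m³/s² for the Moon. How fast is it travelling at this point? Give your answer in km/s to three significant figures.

v ≈ 0.953 km/s

Semi-major axis a = (r_p + r_a)/2 = 3857.0 km = 3.857×10⁶ m.
Vis-viva: v² = μ(2/r − 1/a) = 4.904×10¹² × (4.443×10⁻⁷ − 2.593×10⁻⁷) = 9.076×10⁵ m²/s².
v = 952.7 m/s = 0.9527 km/s.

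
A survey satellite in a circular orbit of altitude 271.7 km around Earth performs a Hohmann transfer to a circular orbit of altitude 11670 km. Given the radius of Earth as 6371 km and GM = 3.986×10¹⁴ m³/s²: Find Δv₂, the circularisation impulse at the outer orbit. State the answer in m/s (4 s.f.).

Δv ≈ 1252 m/s

r₁ = 6371 + 271.7 = 6642.7 km = 6.6427×10⁶ m.
r₂ = 6371 + 11670 = 18041 km = 1.8041×10⁷ m.
Transfer ellipse a_t = (r₁ + r₂)/2 = 1.234×10⁷ m.
At r₁: circular v_c1 = √(μ/r₁) = 7746 m/s; transfer-perigee v_p = √[μ(2/r₁ − 1/a_t)] = 9366 m/s.
At r₂: circular v_c2 = √(μ/r₂) = 4700 m/s; transfer-apogee v_a = √[μ(2/r₂ − 1/a_t)] = 3448 m/s.
Δv₂ = v_c2 − v_a = 1252 m/s.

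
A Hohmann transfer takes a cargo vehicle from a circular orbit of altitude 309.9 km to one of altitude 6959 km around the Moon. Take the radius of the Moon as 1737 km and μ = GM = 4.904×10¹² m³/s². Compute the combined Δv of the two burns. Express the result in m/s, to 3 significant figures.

Δv_total ≈ 709 m/s

r₁ = 1737 + 309.9 = 2046.9 km = 2.0469×10⁶ m.
r₂ = 1737 + 6959 = 8696.0 km = 8.6960×10⁶ m.
Transfer ellipse a_t = (r₁ + r₂)/2 = 5.371×10⁶ m.
At r₁: circular v_c1 = √(μ/r₁) = 1548 m/s; transfer-perilune v_p = √[μ(2/r₁ − 1/a_t)] = 1969 m/s.
Δv₁ = v_p − v_c1 = 421.6 m/s.
At r₂: circular v_c2 = √(μ/r₂) = 751.0 m/s; transfer-apolune v_a = √[μ(2/r₂ − 1/a_t)] = 463.6 m/s.
Δv₂ = v_c2 − v_a = 287.4 m/s.
Total Δv = Δv₁ + Δv₂ = 709.0 m/s.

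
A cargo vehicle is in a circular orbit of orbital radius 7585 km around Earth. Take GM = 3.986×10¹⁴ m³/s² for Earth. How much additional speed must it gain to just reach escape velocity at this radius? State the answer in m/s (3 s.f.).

Δv ≈ 3000 m/s

r = 7585 km = 7.585×10⁶ m.
Circular speed v_c = √(μ/r) = 7249 m/s.
Escape speed v_esc = √(2μ/r) = √2 × v_c = 10250 m/s.
Δv = v_esc − v_c = 3003 m/s.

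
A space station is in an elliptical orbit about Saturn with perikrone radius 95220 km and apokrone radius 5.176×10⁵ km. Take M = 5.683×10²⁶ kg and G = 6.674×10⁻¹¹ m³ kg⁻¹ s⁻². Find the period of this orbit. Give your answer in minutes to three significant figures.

μ = GM = 6.674×10⁻¹¹ × 5.683×10²⁶ = 3.793×10¹⁶ m³/s².
Semi-major axis a = (r_p + r_a)/2 = (95220 + 5.1760×10⁵)/2 = 3.0641×10⁵ km = 3.064×10⁸ m.
By Kepler's third law T = 2π√(a³/μ) = 2π × 2.754×10⁴ = 1.730×10⁵ s.
= 2884 minutes.

T ≈ 2880 minutes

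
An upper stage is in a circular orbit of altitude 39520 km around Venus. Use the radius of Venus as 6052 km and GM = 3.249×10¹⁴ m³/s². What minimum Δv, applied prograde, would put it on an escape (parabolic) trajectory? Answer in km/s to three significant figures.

r = 6052 + 39520 = 45572 km = 4.5572×10⁷ m.
Circular speed v_c = √(μ/r) = 2670 m/s.
Escape speed v_esc = √(2μ/r) = √2 × v_c = 3776 m/s.
Δv = v_esc − v_c = 1106 m/s = 1.106 km/s.

Δv ≈ 1.11 km/s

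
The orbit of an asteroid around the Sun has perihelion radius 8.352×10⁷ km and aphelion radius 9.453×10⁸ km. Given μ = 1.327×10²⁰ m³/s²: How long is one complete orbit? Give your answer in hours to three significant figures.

Semi-major axis a = (r_p + r_a)/2 = (8.3520×10⁷ + 9.4530×10⁸)/2 = 5.1441×10⁸ km = 5.144×10¹¹ m.
By Kepler's third law T = 2π√(a³/μ) = 2π × 3.203×10⁷ = 2.012×10⁸ s.
= 55900 hours.

T ≈ 55900 hours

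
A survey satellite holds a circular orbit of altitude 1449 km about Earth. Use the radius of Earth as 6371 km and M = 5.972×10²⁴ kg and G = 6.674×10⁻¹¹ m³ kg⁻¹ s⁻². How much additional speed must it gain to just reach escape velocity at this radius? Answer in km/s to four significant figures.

Δv ≈ 2.957 km/s

μ = GM = 6.674×10⁻¹¹ × 5.972×10²⁴ = 3.986×10¹⁴ m³/s².
r = 6371 + 1449 = 7820.0 km = 7.8200×10⁶ m.
Circular speed v_c = √(μ/r) = 7139 m/s.
Escape speed v_esc = √(2μ/r) = √2 × v_c = 10100 m/s.
Δv = v_esc − v_c = 2957 m/s = 2.957 km/s.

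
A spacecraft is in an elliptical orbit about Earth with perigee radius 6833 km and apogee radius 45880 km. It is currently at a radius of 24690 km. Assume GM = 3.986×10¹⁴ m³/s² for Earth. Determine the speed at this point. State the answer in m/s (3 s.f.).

Semi-major axis a = (r_p + r_a)/2 = 26356 km = 2.636×10⁷ m.
Vis-viva: v² = μ(2/r − 1/a) = 3.986×10¹⁴ × (8.100×10⁻⁸ − 3.794×10⁻⁸) = 1.716×10⁷ m²/s².
v = 4143 m/s.

v ≈ 4140 m/s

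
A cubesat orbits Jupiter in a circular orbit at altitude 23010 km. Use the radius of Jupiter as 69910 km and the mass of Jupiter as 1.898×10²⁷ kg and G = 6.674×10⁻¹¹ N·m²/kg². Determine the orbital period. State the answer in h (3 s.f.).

μ = GM = 6.674×10⁻¹¹ × 1.898×10²⁷ = 1.267×10¹⁷ m³/s².
r = 69910 + 23010 = 92920 km = 9.2920×10⁷ m.
Kepler's third law: T = 2π√(r³/μ) = 2π√((9.292×10⁷)³ / 1.267×10¹⁷).
r³/μ = 6.334×10⁶ s², so T = 2π × 2.517×10³ = 1.581×10⁴ s.
Converting: 1.581×10⁴ s ÷ 3600 = 4.392 h.

T ≈ 4.39 h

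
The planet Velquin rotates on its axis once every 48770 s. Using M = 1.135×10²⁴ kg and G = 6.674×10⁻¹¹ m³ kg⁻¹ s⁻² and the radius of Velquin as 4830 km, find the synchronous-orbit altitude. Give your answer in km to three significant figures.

μ = GM = 6.674×10⁻¹¹ × 1.135×10²⁴ = 7.575×10¹³ m³/s².
A synchronous orbit has period T, so by Kepler's third law a = (μT²/4π²)^(1/3).
μT²/4π² = 7.575×10¹³ × (4.877×10⁴)² / 39.48 = 4.564×10²¹ m³.
a = 1.659×10⁷ m = 16587 km.
Altitude h = a − R = 16587 − 4830 = 11757 km.

h_sync ≈ 11800 km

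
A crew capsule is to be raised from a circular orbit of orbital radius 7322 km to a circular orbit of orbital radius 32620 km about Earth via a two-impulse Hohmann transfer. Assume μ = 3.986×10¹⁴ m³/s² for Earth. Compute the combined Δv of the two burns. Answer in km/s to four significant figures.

r₁ = 7322 km = 7.322×10⁶ m.
r₂ = 32620 km = 3.262×10⁷ m.
Transfer ellipse a_t = (r₁ + r₂)/2 = 1.997×10⁷ m.
At r₁: circular v_c1 = √(μ/r₁) = 7378 m/s; transfer-perigee v_p = √[μ(2/r₁ − 1/a_t)] = 9430 m/s.
Δv₁ = v_p − v_c1 = 2051 m/s.
At r₂: circular v_c2 = √(μ/r₂) = 3496 m/s; transfer-apogee v_a = √[μ(2/r₂ − 1/a_t)] = 2117 m/s.
Δv₂ = v_c2 − v_a = 1379 m/s.
Total Δv = Δv₁ + Δv₂ = 3430 m/s = 3.430 km/s.

Δv_total ≈ 3.430 km/s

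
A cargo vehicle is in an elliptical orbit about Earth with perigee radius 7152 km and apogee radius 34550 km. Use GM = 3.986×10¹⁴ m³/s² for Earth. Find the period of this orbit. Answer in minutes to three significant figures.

T ≈ 499 minutes

Semi-major axis a = (r_p + r_a)/2 = (7152.0 + 34550)/2 = 20851 km = 2.085×10⁷ m.
By Kepler's third law T = 2π√(a³/μ) = 2π × 4.769×10³ = 2.996×10⁴ s.
= 499.4 minutes.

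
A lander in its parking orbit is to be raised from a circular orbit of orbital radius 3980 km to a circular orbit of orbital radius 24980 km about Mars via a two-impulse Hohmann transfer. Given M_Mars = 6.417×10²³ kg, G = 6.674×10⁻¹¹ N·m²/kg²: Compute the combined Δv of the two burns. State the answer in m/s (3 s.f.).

μ = GM = 6.674×10⁻¹¹ × 6.417×10²³ = 4.283×10¹³ m³/s².
r₁ = 3980 km = 3.980×10⁶ m.
r₂ = 24980 km = 2.498×10⁷ m.
Transfer ellipse a_t = (r₁ + r₂)/2 = 1.448×10⁷ m.
At r₁: circular v_c1 = √(μ/r₁) = 3280 m/s; transfer-periapsis v_p = √[μ(2/r₁ − 1/a_t)] = 4309 m/s.
Δv₁ = v_p − v_c1 = 1028 m/s.
At r₂: circular v_c2 = √(μ/r₂) = 1309 m/s; transfer-apoapsis v_a = √[μ(2/r₂ − 1/a_t)] = 686.5 m/s.
Δv₂ = v_c2 − v_a = 622.9 m/s.
Total Δv = Δv₁ + Δv₂ = 1651 m/s.

Δv_total ≈ 1650 m/s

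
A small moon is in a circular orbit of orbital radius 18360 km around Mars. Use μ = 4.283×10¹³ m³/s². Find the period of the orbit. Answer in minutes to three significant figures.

r = 18360 km = 1.836×10⁷ m.
Kepler's third law: T = 2π√(r³/μ) = 2π√((1.836×10⁷)³ / 4.283×10¹³).
r³/μ = 1.445×10⁸ s², so T = 2π × 1.202×10⁴ = 7.553×10⁴ s.
Converting: 7.553×10⁴ s ÷ 60.00 = 1259 minutes.

T ≈ 1260 minutes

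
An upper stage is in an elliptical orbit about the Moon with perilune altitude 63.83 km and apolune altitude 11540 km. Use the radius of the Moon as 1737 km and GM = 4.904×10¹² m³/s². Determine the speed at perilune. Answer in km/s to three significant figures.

v ≈ 2.19 km/s

r_p = 1737 + 63.83 = 1800.8 km = 1.8008×10⁶ m.
r_a = 1737 + 11540 = 13277 km = 1.3277×10⁷ m.
Semi-major axis a = (r_p + r_a)/2 = 7538.9 km = 7.539×10⁶ m.
Vis-viva: v² = μ(2/r − 1/a) = 4.904×10¹² × (1.111×10⁻⁶ − 1.326×10⁻⁷) = 4.796×10⁶ m²/s².
v = 2190 m/s = 2.190 km/s.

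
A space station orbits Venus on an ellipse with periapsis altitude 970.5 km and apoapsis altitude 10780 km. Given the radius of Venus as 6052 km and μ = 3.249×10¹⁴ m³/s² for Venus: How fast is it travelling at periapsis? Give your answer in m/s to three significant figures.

r_p = 6052 + 970.5 = 7022.5 km = 7.0225×10⁶ m.
r_a = 6052 + 10780 = 16832 km = 1.6832×10⁷ m.
Semi-major axis a = (r_p + r_a)/2 = 11927 km = 1.193×10⁷ m.
Vis-viva: v² = μ(2/r − 1/a) = 3.249×10¹⁴ × (2.848×10⁻⁷ − 8.384×10⁻⁸) = 6.529×10⁷ m²/s².
v = 8080 m/s.

v ≈ 8080 m/s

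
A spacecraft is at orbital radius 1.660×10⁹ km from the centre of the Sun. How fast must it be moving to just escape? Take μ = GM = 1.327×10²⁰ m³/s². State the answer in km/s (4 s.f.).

r = 1.660×10⁹ km = 1.660×10¹² m.
Escape speed v_esc = √(2μ/r) = √(2 × 1.327×10²⁰ / 1.660×10¹²) = √(1.599×10⁸) = 12640 m/s.
= 12.64 km/s.

v_esc ≈ 12.64 km/s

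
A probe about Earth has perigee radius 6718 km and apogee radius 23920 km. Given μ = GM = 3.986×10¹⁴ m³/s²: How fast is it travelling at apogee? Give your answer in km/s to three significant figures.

Semi-major axis a = (r_p + r_a)/2 = 15319 km = 1.532×10⁷ m.
Vis-viva: v² = μ(2/r − 1/a) = 3.986×10¹⁴ × (8.361×10⁻⁸ − 6.528×10⁻⁸) = 7.308×10⁶ m²/s².
v = 2703 m/s = 2.703 km/s.

v ≈ 2.70 km/s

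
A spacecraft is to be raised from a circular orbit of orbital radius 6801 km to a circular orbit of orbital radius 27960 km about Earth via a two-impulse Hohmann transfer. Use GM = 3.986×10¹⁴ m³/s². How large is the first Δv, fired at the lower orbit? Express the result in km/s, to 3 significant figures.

r₁ = 6801 km = 6.801×10⁶ m.
r₂ = 27960 km = 2.796×10⁷ m.
Transfer ellipse a_t = (r₁ + r₂)/2 = 1.738×10⁷ m.
At r₁: circular v_c1 = √(μ/r₁) = 7656 m/s; transfer-perigee v_p = √[μ(2/r₁ − 1/a_t)] = 9710 m/s.
Δv₁ = v_p − v_c1 = 2054 m/s.
= 2.054 km/s.

Δv ≈ 2.05 km/s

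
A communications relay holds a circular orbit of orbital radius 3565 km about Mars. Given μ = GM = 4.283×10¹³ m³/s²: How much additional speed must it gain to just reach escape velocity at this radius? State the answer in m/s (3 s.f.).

Δv ≈ 1440 m/s

r = 3565 km = 3.565×10⁶ m.
Circular speed v_c = √(μ/r) = 3466 m/s.
Escape speed v_esc = √(2μ/r) = √2 × v_c = 4902 m/s.
Δv = v_esc − v_c = 1436 m/s.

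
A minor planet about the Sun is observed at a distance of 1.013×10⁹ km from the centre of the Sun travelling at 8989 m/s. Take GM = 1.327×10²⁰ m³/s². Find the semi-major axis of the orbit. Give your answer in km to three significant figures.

a ≈ 7.32×10⁸ km

r = 1.013×10¹² m.
Vis-viva rearranged: 1/a = 2/r − v²/μ = 1.974×10⁻¹² − 6.089×10⁻¹³ = 1.365×10⁻¹² m⁻¹.
a = 7.324×10¹¹ m = 7.3237×10⁸ km.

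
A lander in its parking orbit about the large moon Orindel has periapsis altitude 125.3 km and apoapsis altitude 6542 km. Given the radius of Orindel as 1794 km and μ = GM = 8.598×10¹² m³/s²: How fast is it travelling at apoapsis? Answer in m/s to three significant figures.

r_p = 1794 + 125.3 = 1919.3 km = 1.9193×10⁶ m.
r_a = 1794 + 6542 = 8336.0 km = 8.3360×10⁶ m.
Semi-major axis a = (r_p + r_a)/2 = 5127.6 km = 5.128×10⁶ m.
Vis-viva: v² = μ(2/r − 1/a) = 8.598×10¹² × (2.399×10⁻⁷ − 1.950×10⁻⁷) = 3.861×10⁵ m²/s².
v = 621.3 m/s.

v ≈ 621 m/s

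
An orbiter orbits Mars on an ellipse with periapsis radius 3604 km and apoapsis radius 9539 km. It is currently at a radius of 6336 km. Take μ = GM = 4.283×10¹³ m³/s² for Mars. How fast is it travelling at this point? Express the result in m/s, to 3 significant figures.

v ≈ 2650 m/s

Semi-major axis a = (r_p + r_a)/2 = 6571.5 km = 6.572×10⁶ m.
Vis-viva: v² = μ(2/r − 1/a) = 4.283×10¹³ × (3.157×10⁻⁷ − 1.522×10⁻⁷) = 7.002×10⁶ m²/s².
v = 2646 m/s.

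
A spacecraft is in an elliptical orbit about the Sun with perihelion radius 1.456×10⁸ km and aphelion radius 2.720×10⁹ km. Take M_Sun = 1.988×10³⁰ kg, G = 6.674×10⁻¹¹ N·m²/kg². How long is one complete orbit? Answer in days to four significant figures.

μ = GM = 6.674×10⁻¹¹ × 1.988×10³⁰ = 1.327×10²⁰ m³/s².
Semi-major axis a = (r_p + r_a)/2 = (1.4560×10⁸ + 2.7200×10⁹)/2 = 1.4328×10⁹ km = 1.433×10¹² m.
By Kepler's third law T = 2π√(a³/μ) = 2π × 1.489×10⁸ = 9.355×10⁸ s.
= 10830 days.

T ≈ 10830 days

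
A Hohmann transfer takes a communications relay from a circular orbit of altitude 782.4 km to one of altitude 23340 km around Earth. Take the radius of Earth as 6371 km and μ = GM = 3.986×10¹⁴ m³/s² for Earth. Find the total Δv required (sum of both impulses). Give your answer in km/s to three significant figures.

Δv_total ≈ 3.39 km/s

r₁ = 6371 + 782.4 = 7153.4 km = 7.1534×10⁶ m.
r₂ = 6371 + 23340 = 29711 km = 2.9711×10⁷ m.
Transfer ellipse a_t = (r₁ + r₂)/2 = 1.843×10⁷ m.
At r₁: circular v_c1 = √(μ/r₁) = 7465 m/s; transfer-perigee v_p = √[μ(2/r₁ − 1/a_t)] = 9477 m/s.
Δv₁ = v_p − v_c1 = 2013 m/s.
At r₂: circular v_c2 = √(μ/r₂) = 3663 m/s; transfer-apogee v_a = √[μ(2/r₂ − 1/a_t)] = 2282 m/s.
Δv₂ = v_c2 − v_a = 1381 m/s.
Total Δv = Δv₁ + Δv₂ = 3394 m/s = 3.394 km/s.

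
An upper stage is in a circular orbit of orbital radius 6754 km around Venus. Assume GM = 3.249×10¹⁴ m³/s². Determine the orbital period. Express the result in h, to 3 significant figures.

r = 6754 km = 6.754×10⁶ m.
Kepler's third law: T = 2π√(r³/μ) = 2π√((6.754×10⁶)³ / 3.249×10¹⁴).
r³/μ = 9.483×10⁵ s², so T = 2π × 9.738×10² = 6.119×10³ s.
Converting: 6.119×10³ s ÷ 3600 = 1.700 h.

T ≈ 1.70 h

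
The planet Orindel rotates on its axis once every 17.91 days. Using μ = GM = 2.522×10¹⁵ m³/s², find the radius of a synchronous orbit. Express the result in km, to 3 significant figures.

r_sync ≈ 5.35×10⁵ km

T = 17.91 days = 1.547×10⁶ s.
A synchronous orbit has period T, so by Kepler's third law a = (μT²/4π²)^(1/3).
μT²/4π² = 2.522×10¹⁵ × (1.547×10⁶)² / 39.48 = 1.530×10²⁶ m³.
a = 5.348×10⁸ m = 5.3481×10⁵ km.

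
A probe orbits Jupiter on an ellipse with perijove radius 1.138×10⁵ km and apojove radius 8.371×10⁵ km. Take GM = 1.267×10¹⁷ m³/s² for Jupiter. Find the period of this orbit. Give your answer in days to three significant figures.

T ≈ 2.12 days

Semi-major axis a = (r_p + r_a)/2 = (1.1380×10⁵ + 8.3710×10⁵)/2 = 4.7545×10⁵ km = 4.754×10⁸ m.
By Kepler's third law T = 2π√(a³/μ) = 2π × 2.913×10⁴ = 1.830×10⁵ s.
= 2.118 days.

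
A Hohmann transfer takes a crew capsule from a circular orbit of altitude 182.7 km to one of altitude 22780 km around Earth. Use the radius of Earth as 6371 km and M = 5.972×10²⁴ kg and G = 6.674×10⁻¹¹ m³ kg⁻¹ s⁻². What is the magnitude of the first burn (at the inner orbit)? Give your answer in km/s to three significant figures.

μ = GM = 6.674×10⁻¹¹ × 5.972×10²⁴ = 3.986×10¹⁴ m³/s².
r₁ = 6371 + 182.7 = 6553.7 km = 6.5537×10⁶ m.
r₂ = 6371 + 22780 = 29151 km = 2.9151×10⁷ m.
Transfer ellipse a_t = (r₁ + r₂)/2 = 1.785×10⁷ m.
At r₁: circular v_c1 = √(μ/r₁) = 7798 m/s; transfer-perigee v_p = √[μ(2/r₁ − 1/a_t)] = 9965 m/s.
Δv₁ = v_p − v_c1 = 2167 m/s.
= 2.167 km/s.

Δv ≈ 2.17 km/s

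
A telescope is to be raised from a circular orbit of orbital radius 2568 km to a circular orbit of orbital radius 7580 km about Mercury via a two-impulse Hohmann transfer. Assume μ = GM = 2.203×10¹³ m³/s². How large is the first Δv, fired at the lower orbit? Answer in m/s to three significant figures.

r₁ = 2568 km = 2.568×10⁶ m.
r₂ = 7580 km = 7.580×10⁶ m.
Transfer ellipse a_t = (r₁ + r₂)/2 = 5.074×10⁶ m.
At r₁: circular v_c1 = √(μ/r₁) = 2929 m/s; transfer-periherm v_p = √[μ(2/r₁ − 1/a_t)] = 3580 m/s.
Δv₁ = v_p − v_c1 = 651.0 m/s.

Δv ≈ 651 m/s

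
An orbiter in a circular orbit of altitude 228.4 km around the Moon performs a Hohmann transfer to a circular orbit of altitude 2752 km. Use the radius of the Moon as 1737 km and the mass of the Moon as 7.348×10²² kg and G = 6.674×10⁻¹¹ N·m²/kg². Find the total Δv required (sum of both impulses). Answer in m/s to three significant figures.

Δv_total ≈ 513 m/s

μ = GM = 6.674×10⁻¹¹ × 7.348×10²² = 4.904×10¹² m³/s².
r₁ = 1737 + 228.4 = 1965.4 km = 1.9654×10⁶ m.
r₂ = 1737 + 2752 = 4489.0 km = 4.4890×10⁶ m.
Transfer ellipse a_t = (r₁ + r₂)/2 = 3.227×10⁶ m.
At r₁: circular v_c1 = √(μ/r₁) = 1580 m/s; transfer-perilune v_p = √[μ(2/r₁ − 1/a_t)] = 1863 m/s.
Δv₁ = v_p − v_c1 = 283.4 m/s.
At r₂: circular v_c2 = √(μ/r₂) = 1045 m/s; transfer-apolune v_a = √[μ(2/r₂ − 1/a_t)] = 815.7 m/s.
Δv₂ = v_c2 − v_a = 229.5 m/s.
Total Δv = Δv₁ + Δv₂ = 512.9 m/s.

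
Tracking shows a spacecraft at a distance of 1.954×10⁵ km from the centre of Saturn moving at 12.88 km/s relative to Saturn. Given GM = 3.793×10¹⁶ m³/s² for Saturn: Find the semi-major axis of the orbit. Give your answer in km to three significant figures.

r = 1.954×10⁸ m.
Specific orbital energy ε = v²/2 − μ/r = (12880)²/2 − 3.793×10¹⁶/1.954×10⁸ = -1.112×10⁸ J/kg.
Since ε = −μ/(2a), a = −μ/(2ε) = 1.706×10⁸ m = 1.7060×10⁵ km.

a ≈ 1.71×10⁵ km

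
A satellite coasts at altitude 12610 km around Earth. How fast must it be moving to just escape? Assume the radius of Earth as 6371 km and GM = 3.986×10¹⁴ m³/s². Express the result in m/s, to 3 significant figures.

r = 6371 + 12610 = 18981 km = 1.8981×10⁷ m.
Escape speed v_esc = √(2μ/r) = √(2 × 3.986×10¹⁴ / 1.898×10⁷) = √(4.200×10⁷) = 6481 m/s.

v_esc ≈ 6480 m/s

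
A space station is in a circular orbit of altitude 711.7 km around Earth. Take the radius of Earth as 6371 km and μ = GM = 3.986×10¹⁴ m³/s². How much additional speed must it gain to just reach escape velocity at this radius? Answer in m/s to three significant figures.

r = 6371 + 711.7 = 7082.7 km = 7.0827×10⁶ m.
Circular speed v_c = √(μ/r) = 7502 m/s.
Escape speed v_esc = √(2μ/r) = √2 × v_c = 10610 m/s.
Δv = v_esc − v_c = 3107 m/s.

Δv ≈ 3110 m/s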